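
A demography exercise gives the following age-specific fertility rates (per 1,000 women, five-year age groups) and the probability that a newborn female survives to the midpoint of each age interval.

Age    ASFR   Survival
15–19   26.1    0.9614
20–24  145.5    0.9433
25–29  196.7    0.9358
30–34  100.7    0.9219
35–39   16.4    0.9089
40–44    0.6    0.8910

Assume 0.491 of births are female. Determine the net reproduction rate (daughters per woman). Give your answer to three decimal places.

1.116

Proportion female at birth = 0.491.
Each age group contributes 5 × ASFR × survival:
  15–19: 5 × 26.1/1000 × 0.9614 = 0.12546
  20–24: 5 × 145.5/1000 × 0.9433 = 0.68625
  25–29: 5 × 196.7/1000 × 0.9358 = 0.92036
  30–34: 5 × 100.7/1000 × 0.9219 = 0.46418
  35–39: 5 × 16.4/1000 × 0.9089 = 0.07453
  40–44: 5 × 0.6/1000 × 0.8910 = 0.00267
Sum = 2.27345
NRR = 0.491 × 2.27345 = 1.11626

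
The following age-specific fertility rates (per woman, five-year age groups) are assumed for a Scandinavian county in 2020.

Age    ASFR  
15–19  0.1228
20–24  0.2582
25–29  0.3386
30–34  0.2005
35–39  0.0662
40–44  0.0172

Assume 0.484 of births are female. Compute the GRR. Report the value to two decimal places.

2.43

Proportion female at birth = 0.484.
Sum of ASFRs = 0.1228 + 0.2582 + 0.3386 + 0.2005 + 0.0662 + 0.0172 = 1.0035
TFR = 5 × 1.0035 = 5.0175
GRR = 0.484 × 5.0175 = 2.42847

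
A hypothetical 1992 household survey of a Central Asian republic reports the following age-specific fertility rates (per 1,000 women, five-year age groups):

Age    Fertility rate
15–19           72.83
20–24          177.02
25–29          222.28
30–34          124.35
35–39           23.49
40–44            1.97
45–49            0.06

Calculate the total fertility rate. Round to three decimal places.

Sum of ASFRs = 72.83 + 177.02 + 222.28 + 124.35 + 23.49 + 1.97 + 0.06 = 622.00
TFR = 5 × 622.00 / 1000 = 3.11

3.110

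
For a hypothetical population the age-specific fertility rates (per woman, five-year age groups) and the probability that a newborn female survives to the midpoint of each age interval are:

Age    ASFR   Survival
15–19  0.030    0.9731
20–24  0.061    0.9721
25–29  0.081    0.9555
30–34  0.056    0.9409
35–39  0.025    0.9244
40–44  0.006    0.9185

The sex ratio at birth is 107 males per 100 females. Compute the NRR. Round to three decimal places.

Proportion female at birth = 100 / (100 + 107) = 0.48309.
Weighting each age-specific rate by interval width and survival:
  15–19: 5 × 0.030 × 0.9731 = 0.14597
  20–24: 5 × 0.061 × 0.9721 = 0.29649
  25–29: 5 × 0.081 × 0.9555 = 0.38698
  30–34: 5 × 0.056 × 0.9409 = 0.26345
  35–39: 5 × 0.025 × 0.9244 = 0.11555
  40–44: 5 × 0.006 × 0.9185 = 0.02756
Sum = 1.23600
NRR = 0.48309 × 1.23600 = 0.59710

0.597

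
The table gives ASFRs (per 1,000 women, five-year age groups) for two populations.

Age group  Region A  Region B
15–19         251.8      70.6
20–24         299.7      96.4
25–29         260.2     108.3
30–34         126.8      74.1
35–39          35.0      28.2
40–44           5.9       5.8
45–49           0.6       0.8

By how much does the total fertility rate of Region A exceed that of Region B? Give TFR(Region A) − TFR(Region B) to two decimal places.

2.98

Region A:
  Sum of ASFRs = 251.8 + 299.7 + 260.2 + 126.8 + 35.0 + 5.9 + 0.6 = 980.0
  TFR = 5 × 980.0 / 1000 = 4.9
Region B:
  Sum of ASFRs = 70.6 + 96.4 + 108.3 + 74.1 + 28.2 + 5.8 + 0.8 = 384.2
  TFR = 5 × 384.2 / 1000 = 1.921
Difference = 4.9 − 1.921 = 2.979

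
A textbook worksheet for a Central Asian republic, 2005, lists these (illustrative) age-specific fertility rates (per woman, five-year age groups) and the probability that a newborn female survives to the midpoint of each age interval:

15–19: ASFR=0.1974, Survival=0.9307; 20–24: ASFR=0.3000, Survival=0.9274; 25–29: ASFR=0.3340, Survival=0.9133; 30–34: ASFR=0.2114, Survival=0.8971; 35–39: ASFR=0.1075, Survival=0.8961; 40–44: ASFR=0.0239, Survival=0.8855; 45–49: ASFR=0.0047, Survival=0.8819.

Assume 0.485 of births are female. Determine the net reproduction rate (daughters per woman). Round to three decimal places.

2.615

Proportion female at birth = 0.485.
Survival-weighted fertility by age (5·fₓ·Sₓ):
  15–19: 5 × 0.1974 × 0.9307 = 0.91860
  20–24: 5 × 0.3000 × 0.9274 = 1.39110
  25–29: 5 × 0.3340 × 0.9133 = 1.52521
  30–34: 5 × 0.2114 × 0.8971 = 0.94823
  35–39: 5 × 0.1075 × 0.8961 = 0.48165
  40–44: 5 × 0.0239 × 0.8855 = 0.10582
  45–49: 5 × 0.0047 × 0.8819 = 0.02072
Sum = 5.39133
NRR = 0.485 × 5.39133 = 2.61480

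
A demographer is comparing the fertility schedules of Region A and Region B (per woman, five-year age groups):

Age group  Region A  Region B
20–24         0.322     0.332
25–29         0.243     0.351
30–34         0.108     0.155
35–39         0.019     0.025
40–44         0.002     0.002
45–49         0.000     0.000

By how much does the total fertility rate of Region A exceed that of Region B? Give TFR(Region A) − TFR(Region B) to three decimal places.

-0.855

Region A:
  Sum of ASFRs = 0.322 + 0.243 + 0.108 + 0.019 + 0.002 + 0.000 = 0.694
  TFR = 5 × 0.694 = 3.47
Region B:
  Sum of ASFRs = 0.332 + 0.351 + 0.155 + 0.025 + 0.002 + 0.000 = 0.865
  TFR = 5 × 0.865 = 4.325
Difference = 3.47 − 4.325 = -0.855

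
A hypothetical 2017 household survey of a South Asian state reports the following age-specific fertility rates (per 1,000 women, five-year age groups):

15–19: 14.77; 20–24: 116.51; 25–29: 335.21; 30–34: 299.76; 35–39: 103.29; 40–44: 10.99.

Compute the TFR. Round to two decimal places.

4.40

Sum of ASFRs = 14.77 + 116.51 + 335.21 + 299.76 + 103.29 + 10.99 = 880.53
TFR = 5 × 880.53 / 1000 = 4.40265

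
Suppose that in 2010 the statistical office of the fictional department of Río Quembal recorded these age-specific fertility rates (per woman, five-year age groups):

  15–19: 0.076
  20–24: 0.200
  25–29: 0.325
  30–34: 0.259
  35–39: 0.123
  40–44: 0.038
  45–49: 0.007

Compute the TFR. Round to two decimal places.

Sum of ASFRs = 0.076 + 0.200 + 0.325 + 0.259 + 0.123 + 0.038 + 0.007 = 1.028
TFR = 5 × 1.028 = 5.14

5.14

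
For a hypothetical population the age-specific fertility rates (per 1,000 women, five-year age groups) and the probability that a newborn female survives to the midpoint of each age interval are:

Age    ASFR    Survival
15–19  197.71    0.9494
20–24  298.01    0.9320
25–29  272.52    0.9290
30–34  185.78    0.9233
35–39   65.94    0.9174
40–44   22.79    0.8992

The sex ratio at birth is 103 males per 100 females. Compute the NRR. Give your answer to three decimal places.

Proportion female at birth = 100 / (100 + 103) = 0.49261.
Each age group contributes 5 × ASFR × survival:
  15–19: 5 × 197.71/1000 × 0.9494 = 0.93853
  20–24: 5 × 298.01/1000 × 0.9320 = 1.38873
  25–29: 5 × 272.52/1000 × 0.9290 = 1.26586
  30–34: 5 × 185.78/1000 × 0.9233 = 0.85765
  35–39: 5 × 65.94/1000 × 0.9174 = 0.30247
  40–44: 5 × 22.79/1000 × 0.8992 = 0.10246
Sum = 4.85570
NRR = 0.49261 × 4.85570 = 2.39197

2.392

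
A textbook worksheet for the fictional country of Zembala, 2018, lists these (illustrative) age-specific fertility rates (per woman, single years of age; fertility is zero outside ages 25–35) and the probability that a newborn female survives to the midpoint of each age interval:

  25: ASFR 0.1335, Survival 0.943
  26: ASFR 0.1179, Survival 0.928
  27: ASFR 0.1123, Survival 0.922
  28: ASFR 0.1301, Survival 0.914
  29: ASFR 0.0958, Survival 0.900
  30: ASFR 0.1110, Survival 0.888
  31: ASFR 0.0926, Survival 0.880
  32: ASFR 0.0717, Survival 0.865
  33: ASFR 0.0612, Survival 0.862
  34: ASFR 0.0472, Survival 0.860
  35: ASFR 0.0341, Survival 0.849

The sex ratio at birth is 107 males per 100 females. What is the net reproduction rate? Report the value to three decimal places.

0.439

Proportion female at birth = 100 / (100 + 107) = 0.48309.
Survival-weighted fertility by age (1·fₓ·Sₓ):
  25: 1 × 0.1335 × 0.943 = 0.12589
  26: 1 × 0.1179 × 0.928 = 0.10941
  27: 1 × 0.1123 × 0.922 = 0.10354
  28: 1 × 0.1301 × 0.914 = 0.11891
  29: 1 × 0.0958 × 0.900 = 0.08622
  30: 1 × 0.1110 × 0.888 = 0.09857
  31: 1 × 0.0926 × 0.880 = 0.08149
  32: 1 × 0.0717 × 0.865 = 0.06202
  33: 1 × 0.0612 × 0.862 = 0.05275
  34: 1 × 0.0472 × 0.860 = 0.04059
  35: 1 × 0.0341 × 0.849 = 0.02895
Sum = 0.90834
NRR = 0.48309 × 0.90834 = 0.43881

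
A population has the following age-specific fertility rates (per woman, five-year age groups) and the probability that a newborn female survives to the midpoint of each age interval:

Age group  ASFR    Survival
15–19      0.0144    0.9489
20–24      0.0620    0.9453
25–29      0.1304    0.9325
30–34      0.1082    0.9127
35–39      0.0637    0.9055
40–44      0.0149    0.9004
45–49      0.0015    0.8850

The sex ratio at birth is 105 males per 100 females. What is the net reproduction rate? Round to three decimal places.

0.890

Proportion female at birth = 100 / (100 + 105) = 0.48780.
Each age group contributes 5 × ASFR × survival:
  15–19: 5 × 0.0144 × 0.9489 = 0.06832
  20–24: 5 × 0.0620 × 0.9453 = 0.29304
  25–29: 5 × 0.1304 × 0.9325 = 0.60799
  30–34: 5 × 0.1082 × 0.9127 = 0.49377
  35–39: 5 × 0.0637 × 0.9055 = 0.28840
  40–44: 5 × 0.0149 × 0.9004 = 0.06708
  45–49: 5 × 0.0015 × 0.8850 = 0.00664
Sum = 1.82524
NRR = 0.48780 × 1.82524 = 0.89035
NRR < 1, so the cohort does not fully replace itself.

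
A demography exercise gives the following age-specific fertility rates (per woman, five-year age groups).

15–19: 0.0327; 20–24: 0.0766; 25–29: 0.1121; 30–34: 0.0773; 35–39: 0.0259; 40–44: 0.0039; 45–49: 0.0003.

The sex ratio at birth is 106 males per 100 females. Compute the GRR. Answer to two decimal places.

0.80

Proportion female at birth = 100 / (100 + 106) = 0.48544.
Sum of ASFRs = 0.0327 + 0.0766 + 0.1121 + 0.0773 + 0.0259 + 0.0039 + 0.0003 = 0.3288
TFR = 5 × 0.3288 = 1.644
GRR = 0.48544 × 1.644 = 0.79806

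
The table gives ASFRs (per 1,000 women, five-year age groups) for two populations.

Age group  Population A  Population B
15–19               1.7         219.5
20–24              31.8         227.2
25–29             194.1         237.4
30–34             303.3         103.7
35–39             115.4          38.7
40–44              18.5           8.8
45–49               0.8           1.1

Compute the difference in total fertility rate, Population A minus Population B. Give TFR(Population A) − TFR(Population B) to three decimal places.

-0.854

Population A:
  Sum of ASFRs = 1.7 + 31.8 + 194.1 + 303.3 + 115.4 + 18.5 + 0.8 = 665.6
  TFR = 5 × 665.6 / 1000 = 3.328
Population B:
  Sum of ASFRs = 219.5 + 227.2 + 237.4 + 103.7 + 38.7 + 8.8 + 1.1 = 836.4
  TFR = 5 × 836.4 / 1000 = 4.182
Difference = 3.328 − 4.182 = -0.854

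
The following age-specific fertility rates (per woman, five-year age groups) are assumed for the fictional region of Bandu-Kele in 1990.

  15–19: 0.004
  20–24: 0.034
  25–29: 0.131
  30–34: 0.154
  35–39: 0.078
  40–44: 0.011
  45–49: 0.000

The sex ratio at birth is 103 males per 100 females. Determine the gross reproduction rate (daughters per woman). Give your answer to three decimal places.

Proportion female at birth = 100 / (100 + 103) = 0.49261.
Sum of ASFRs = 0.004 + 0.034 + 0.131 + 0.154 + 0.078 + 0.011 + 0.000 = 0.412
TFR = 5 × 0.412 = 2.06
GRR = 0.49261 × 2.06 = 1.01478

1.015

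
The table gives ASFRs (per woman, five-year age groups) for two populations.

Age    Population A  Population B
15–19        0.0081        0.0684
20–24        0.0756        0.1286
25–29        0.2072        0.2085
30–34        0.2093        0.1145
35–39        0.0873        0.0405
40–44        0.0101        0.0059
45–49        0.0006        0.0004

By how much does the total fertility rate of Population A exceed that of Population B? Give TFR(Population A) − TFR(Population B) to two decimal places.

Population A:
  Sum of ASFRs = 0.0081 + 0.0756 + 0.2072 + 0.2093 + 0.0873 + 0.0101 + 0.0006 = 0.5982
  TFR = 5 × 0.5982 = 2.991
Population B:
  Sum of ASFRs = 0.0684 + 0.1286 + 0.2085 + 0.1145 + 0.0405 + 0.0059 + 0.0004 = 0.5668
  TFR = 5 × 0.5668 = 2.834
Difference = 2.991 − 2.834 = 0.157

0.16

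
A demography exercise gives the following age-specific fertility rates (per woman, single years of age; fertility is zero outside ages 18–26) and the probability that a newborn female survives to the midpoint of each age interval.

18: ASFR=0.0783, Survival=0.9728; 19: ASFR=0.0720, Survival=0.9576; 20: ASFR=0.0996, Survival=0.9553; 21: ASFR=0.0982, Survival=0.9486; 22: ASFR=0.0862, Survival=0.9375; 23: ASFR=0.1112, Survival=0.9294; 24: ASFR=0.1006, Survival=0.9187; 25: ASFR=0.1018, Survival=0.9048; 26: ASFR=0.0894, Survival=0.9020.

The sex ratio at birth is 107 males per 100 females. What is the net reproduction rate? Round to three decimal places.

0.378

Proportion female at birth = 100 / (100 + 107) = 0.48309.
Weighting each age-specific rate by interval width and survival:
  18: 1 × 0.0783 × 0.9728 = 0.07617
  19: 1 × 0.0720 × 0.9576 = 0.06895
  20: 1 × 0.0996 × 0.9553 = 0.09515
  21: 1 × 0.0982 × 0.9486 = 0.09315
  22: 1 × 0.0862 × 0.9375 = 0.08081
  23: 1 × 0.1112 × 0.9294 = 0.10335
  24: 1 × 0.1006 × 0.9187 = 0.09242
  25: 1 × 0.1018 × 0.9048 = 0.09211
  26: 1 × 0.0894 × 0.9020 = 0.08064
Sum = 0.78275
NRR = 0.48309 × 0.78275 = 0.37814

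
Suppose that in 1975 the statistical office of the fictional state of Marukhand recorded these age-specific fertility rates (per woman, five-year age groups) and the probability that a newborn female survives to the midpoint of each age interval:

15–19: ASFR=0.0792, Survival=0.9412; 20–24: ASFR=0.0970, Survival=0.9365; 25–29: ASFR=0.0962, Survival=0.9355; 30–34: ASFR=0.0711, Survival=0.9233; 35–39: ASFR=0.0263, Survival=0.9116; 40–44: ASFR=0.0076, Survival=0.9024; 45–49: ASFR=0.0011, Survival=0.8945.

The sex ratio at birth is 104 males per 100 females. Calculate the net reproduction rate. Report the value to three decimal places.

0.865

Proportion female at birth = 100 / (100 + 104) = 0.49020.
Per-age-group product (5 × ASFR × survival probability):
  15–19: 5 × 0.0792 × 0.9412 = 0.37272
  20–24: 5 × 0.0970 × 0.9365 = 0.45420
  25–29: 5 × 0.0962 × 0.9355 = 0.44998
  30–34: 5 × 0.0711 × 0.9233 = 0.32823
  35–39: 5 × 0.0263 × 0.9116 = 0.11988
  40–44: 5 × 0.0076 × 0.9024 = 0.03429
  45–49: 5 × 0.0011 × 0.8945 = 0.00492
Sum = 1.76422
NRR = 0.49020 × 1.76422 = 0.86482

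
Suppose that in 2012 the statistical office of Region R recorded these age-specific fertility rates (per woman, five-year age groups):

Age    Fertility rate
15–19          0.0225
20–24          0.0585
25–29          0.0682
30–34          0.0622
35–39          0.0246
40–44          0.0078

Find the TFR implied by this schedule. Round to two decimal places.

1.22

Sum of ASFRs = 0.0225 + 0.0585 + 0.0682 + 0.0622 + 0.0246 + 0.0078 = 0.2438
TFR = 5 × 0.2438 = 1.219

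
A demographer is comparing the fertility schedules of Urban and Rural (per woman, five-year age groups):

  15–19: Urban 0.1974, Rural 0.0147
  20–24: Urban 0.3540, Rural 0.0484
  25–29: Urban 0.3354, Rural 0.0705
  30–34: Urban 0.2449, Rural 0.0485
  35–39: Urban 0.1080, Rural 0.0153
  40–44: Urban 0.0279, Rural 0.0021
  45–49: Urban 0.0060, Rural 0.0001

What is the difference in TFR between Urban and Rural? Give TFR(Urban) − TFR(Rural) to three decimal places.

Urban:
  Sum of ASFRs = 0.1974 + 0.3540 + 0.3354 + 0.2449 + 0.1080 + 0.0279 + 0.0060 = 1.2736
  TFR = 5 × 1.2736 = 6.368
Rural:
  Sum of ASFRs = 0.0147 + 0.0484 + 0.0705 + 0.0485 + 0.0153 + 0.0021 + 0.0001 = 0.1996
  TFR = 5 × 0.1996 = 0.998
Difference = 6.368 − 0.998 = 5.37

5.370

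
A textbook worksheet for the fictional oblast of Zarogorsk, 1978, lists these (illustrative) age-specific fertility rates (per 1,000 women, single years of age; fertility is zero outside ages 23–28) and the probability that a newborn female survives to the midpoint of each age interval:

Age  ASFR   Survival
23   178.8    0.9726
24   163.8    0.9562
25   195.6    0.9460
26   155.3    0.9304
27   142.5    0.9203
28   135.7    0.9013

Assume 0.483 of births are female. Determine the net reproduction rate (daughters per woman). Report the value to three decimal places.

Proportion female at birth = 0.483.
Survival-weighted fertility by age (1·fₓ·Sₓ):
  23: 1 × 178.8/1000 × 0.9726 = 0.17390
  24: 1 × 163.8/1000 × 0.9562 = 0.15663
  25: 1 × 195.6/1000 × 0.9460 = 0.18504
  26: 1 × 155.3/1000 × 0.9304 = 0.14449
  27: 1 × 142.5/1000 × 0.9203 = 0.13114
  28: 1 × 135.7/1000 × 0.9013 = 0.12231
Sum = 0.91351
NRR = 0.483 × 0.91351 = 0.44123

0.441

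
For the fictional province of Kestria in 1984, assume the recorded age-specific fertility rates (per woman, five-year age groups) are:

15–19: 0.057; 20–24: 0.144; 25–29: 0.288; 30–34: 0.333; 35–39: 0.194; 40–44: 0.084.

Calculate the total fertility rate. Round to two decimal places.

Sum of ASFRs = 0.057 + 0.144 + 0.288 + 0.333 + 0.194 + 0.084 = 1.100
TFR = 5 × 1.100 = 5.5

5.50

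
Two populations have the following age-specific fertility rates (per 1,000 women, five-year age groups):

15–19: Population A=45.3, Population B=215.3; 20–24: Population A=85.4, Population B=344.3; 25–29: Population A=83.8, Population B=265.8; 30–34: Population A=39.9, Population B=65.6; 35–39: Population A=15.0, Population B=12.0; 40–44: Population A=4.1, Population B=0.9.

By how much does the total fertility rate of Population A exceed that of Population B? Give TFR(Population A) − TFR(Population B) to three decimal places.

-3.152

Population A:
  Sum of ASFRs = 45.3 + 85.4 + 83.8 + 39.9 + 15.0 + 4.1 = 273.5
  TFR = 5 × 273.5 / 1000 = 1.3675
Population B:
  Sum of ASFRs = 215.3 + 344.3 + 265.8 + 65.6 + 12.0 + 0.9 = 903.9
  TFR = 5 × 903.9 / 1000 = 4.5195
Difference = 1.3675 − 4.5195 = -3.152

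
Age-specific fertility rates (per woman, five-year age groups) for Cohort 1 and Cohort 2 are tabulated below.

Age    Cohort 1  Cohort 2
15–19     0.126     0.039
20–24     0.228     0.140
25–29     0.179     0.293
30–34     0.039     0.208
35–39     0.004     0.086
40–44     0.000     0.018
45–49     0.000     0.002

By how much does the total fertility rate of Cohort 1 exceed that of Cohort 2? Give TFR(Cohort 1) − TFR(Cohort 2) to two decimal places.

Cohort 1:
  Sum of ASFRs = 0.126 + 0.228 + 0.179 + 0.039 + 0.004 + 0.000 + 0.000 = 0.576
  TFR = 5 × 0.576 = 2.88
Cohort 2:
  Sum of ASFRs = 0.039 + 0.140 + 0.293 + 0.208 + 0.086 + 0.018 + 0.002 = 0.786
  TFR = 5 × 0.786 = 3.93
Difference = 2.88 − 3.93 = -1.05

-1.05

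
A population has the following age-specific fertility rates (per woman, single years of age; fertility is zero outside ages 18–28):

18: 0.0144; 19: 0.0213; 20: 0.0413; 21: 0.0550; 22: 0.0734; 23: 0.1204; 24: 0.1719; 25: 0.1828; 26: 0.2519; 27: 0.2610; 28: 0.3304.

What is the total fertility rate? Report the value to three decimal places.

1.524

Sum of ASFRs = 0.0144 + 0.0213 + 0.0413 + 0.0550 + 0.0734 + 0.1204 + 0.1719 + 0.1828 + 0.2519 + 0.2610 + 0.3304 = 1.5238
TFR = 1.5238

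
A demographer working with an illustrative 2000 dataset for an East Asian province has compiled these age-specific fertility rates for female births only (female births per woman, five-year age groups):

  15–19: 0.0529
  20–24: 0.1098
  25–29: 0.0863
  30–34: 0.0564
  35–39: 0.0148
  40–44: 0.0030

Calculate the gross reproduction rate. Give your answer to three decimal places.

1.616

Sum of female ASFRs = 0.0529 + 0.1098 + 0.0863 + 0.0564 + 0.0148 + 0.0030 = 0.3232
GRR = 5 × 0.3232 = 1.616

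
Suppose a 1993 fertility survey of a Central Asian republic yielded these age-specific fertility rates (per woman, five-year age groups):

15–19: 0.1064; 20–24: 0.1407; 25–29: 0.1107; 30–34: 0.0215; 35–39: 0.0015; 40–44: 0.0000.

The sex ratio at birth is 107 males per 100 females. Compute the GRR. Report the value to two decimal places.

0.92

Proportion female at birth = 100 / (100 + 107) = 0.48309.
Sum of ASFRs = 0.1064 + 0.1407 + 0.1107 + 0.0215 + 0.0015 + 0.0000 = 0.3808
TFR = 5 × 0.3808 = 1.904
GRR = 0.48309 × 1.904 = 0.91980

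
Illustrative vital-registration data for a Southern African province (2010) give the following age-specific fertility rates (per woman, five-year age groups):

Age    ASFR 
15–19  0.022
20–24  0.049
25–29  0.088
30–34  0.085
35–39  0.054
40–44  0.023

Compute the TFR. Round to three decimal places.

Sum of ASFRs = 0.022 + 0.049 + 0.088 + 0.085 + 0.054 + 0.023 = 0.321
TFR = 5 × 0.321 = 1.605

1.605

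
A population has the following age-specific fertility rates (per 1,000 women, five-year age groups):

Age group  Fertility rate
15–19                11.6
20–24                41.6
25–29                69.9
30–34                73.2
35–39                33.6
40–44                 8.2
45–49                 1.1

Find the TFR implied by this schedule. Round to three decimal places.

Sum of ASFRs = 11.6 + 41.6 + 69.9 + 73.2 + 33.6 + 8.2 + 1.1 = 239.2
TFR = 5 × 239.2 / 1000 = 1.196

1.196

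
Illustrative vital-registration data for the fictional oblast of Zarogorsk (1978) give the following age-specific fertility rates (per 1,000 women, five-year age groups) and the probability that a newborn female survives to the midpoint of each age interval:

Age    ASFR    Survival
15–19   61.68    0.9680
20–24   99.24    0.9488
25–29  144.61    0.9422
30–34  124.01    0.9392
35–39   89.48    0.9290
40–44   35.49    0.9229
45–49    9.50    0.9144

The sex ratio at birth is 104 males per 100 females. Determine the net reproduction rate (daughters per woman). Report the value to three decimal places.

1.302

Proportion female at birth = 100 / (100 + 104) = 0.49020.
Each age group contributes 5 × ASFR × survival:
  15–19: 5 × 61.68/1000 × 0.9680 = 0.29853
  20–24: 5 × 99.24/1000 × 0.9488 = 0.47079
  25–29: 5 × 144.61/1000 × 0.9422 = 0.68126
  30–34: 5 × 124.01/1000 × 0.9392 = 0.58235
  35–39: 5 × 89.48/1000 × 0.9290 = 0.41563
  40–44: 5 × 35.49/1000 × 0.9229 = 0.16377
  45–49: 5 × 9.50/1000 × 0.9144 = 0.04343
Sum = 2.65576
NRR = 0.49020 × 2.65576 = 1.30185
NRR > 1, so each generation more than replaces itself.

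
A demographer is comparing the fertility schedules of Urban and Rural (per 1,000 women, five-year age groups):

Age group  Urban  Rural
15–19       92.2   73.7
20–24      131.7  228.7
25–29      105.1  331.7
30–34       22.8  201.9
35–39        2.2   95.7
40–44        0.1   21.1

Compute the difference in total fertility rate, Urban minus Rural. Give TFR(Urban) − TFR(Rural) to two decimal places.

-2.99

Urban:
  Sum of ASFRs = 92.2 + 131.7 + 105.1 + 22.8 + 2.2 + 0.1 = 354.1
  TFR = 5 × 354.1 / 1000 = 1.7705
Rural:
  Sum of ASFRs = 73.7 + 228.7 + 331.7 + 201.9 + 95.7 + 21.1 = 952.8
  TFR = 5 × 952.8 / 1000 = 4.764
Difference = 1.7705 − 4.764 = -2.9935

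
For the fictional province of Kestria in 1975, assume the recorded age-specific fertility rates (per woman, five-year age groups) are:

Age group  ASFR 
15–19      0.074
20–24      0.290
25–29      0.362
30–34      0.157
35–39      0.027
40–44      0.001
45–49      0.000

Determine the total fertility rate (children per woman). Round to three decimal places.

Sum of ASFRs = 0.074 + 0.290 + 0.362 + 0.157 + 0.027 + 0.001 + 0.000 = 0.911
TFR = 5 × 0.911 = 4.555

4.555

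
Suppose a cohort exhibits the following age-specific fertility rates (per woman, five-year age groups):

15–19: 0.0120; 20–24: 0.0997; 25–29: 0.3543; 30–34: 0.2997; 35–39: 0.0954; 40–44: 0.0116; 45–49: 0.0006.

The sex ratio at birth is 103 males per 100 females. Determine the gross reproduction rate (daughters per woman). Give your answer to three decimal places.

Proportion female at birth = 100 / (100 + 103) = 0.49261.
Sum of ASFRs = 0.0120 + 0.0997 + 0.3543 + 0.2997 + 0.0954 + 0.0116 + 0.0006 = 0.8733
TFR = 5 × 0.8733 = 4.3665
GRR = 0.49261 × 4.3665 = 2.15098

2.151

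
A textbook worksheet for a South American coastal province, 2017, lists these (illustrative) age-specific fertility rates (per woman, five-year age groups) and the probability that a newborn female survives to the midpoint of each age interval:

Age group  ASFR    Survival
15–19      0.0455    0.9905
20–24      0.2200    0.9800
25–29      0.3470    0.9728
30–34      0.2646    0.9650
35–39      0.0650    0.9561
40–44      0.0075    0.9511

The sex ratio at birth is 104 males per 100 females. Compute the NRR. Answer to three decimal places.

Proportion female at birth = 100 / (100 + 104) = 0.49020.
Survival-weighted fertility by age (5·fₓ·Sₓ):
  15–19: 5 × 0.0455 × 0.9905 = 0.22534
  20–24: 5 × 0.2200 × 0.9800 = 1.07800
  25–29: 5 × 0.3470 × 0.9728 = 1.68781
  30–34: 5 × 0.2646 × 0.9650 = 1.27670
  35–39: 5 × 0.0650 × 0.9561 = 0.31073
  40–44: 5 × 0.0075 × 0.9511 = 0.03567
Sum = 4.61425
NRR = 0.49020 × 4.61425 = 2.26191

2.262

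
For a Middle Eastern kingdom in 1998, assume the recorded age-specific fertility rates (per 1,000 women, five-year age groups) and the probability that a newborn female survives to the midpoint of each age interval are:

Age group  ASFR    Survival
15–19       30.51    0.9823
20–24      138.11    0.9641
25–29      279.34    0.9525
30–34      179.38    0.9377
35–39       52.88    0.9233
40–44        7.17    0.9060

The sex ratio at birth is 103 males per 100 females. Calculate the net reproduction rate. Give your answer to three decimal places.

1.608

Proportion female at birth = 100 / (100 + 103) = 0.49261.
Per-age-group product (5 × ASFR × survival probability):
  15–19: 5 × 30.51/1000 × 0.9823 = 0.14985
  20–24: 5 × 138.11/1000 × 0.9641 = 0.66576
  25–29: 5 × 279.34/1000 × 0.9525 = 1.33036
  30–34: 5 × 179.38/1000 × 0.9377 = 0.84102
  35–39: 5 × 52.88/1000 × 0.9233 = 0.24412
  40–44: 5 × 7.17/1000 × 0.9060 = 0.03248
Sum = 3.26359
NRR = 0.49261 × 3.26359 = 1.60768
NRR > 1, so each generation more than replaces itself.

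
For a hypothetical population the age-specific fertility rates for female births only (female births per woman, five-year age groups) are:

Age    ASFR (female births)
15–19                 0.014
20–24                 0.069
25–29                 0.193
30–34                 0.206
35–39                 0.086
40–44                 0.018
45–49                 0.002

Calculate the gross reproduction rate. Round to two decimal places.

Sum of female ASFRs = 0.014 + 0.069 + 0.193 + 0.206 + 0.086 + 0.018 + 0.002 = 0.588
GRR = 5 × 0.588 = 2.94

2.94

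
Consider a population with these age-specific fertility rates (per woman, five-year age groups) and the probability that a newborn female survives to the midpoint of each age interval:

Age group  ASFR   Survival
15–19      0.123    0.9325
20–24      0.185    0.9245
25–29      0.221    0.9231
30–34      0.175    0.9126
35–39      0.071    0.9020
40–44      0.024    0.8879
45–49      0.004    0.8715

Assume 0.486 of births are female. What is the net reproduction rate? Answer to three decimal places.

Proportion female at birth = 0.486.
Per-age-group product (5 × ASFR × survival probability):
  15–19: 5 × 0.123 × 0.9325 = 0.57349
  20–24: 5 × 0.185 × 0.9245 = 0.85516
  25–29: 5 × 0.221 × 0.9231 = 1.02003
  30–34: 5 × 0.175 × 0.9126 = 0.79853
  35–39: 5 × 0.071 × 0.9020 = 0.32021
  40–44: 5 × 0.024 × 0.8879 = 0.10655
  45–49: 5 × 0.004 × 0.8715 = 0.01743
Sum = 3.69140
NRR = 0.486 × 3.69140 = 1.79402
With NRR above 1 the population is above replacement fertility.

1.794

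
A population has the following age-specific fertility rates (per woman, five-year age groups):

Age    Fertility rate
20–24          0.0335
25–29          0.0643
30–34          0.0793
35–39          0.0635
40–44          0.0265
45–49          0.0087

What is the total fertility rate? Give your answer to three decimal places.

Sum of ASFRs = 0.0335 + 0.0643 + 0.0793 + 0.0635 + 0.0265 + 0.0087 = 0.2758
TFR = 5 × 0.2758 = 1.379

1.379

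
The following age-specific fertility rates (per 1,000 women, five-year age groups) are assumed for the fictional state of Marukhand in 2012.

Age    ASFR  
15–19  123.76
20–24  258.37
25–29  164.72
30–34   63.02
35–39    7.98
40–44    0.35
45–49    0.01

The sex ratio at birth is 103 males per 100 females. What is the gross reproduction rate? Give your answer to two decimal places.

Proportion female at birth = 100 / (100 + 103) = 0.49261.
Sum of ASFRs = 123.76 + 258.37 + 164.72 + 63.02 + 7.98 + 0.35 + 0.01 = 618.21
TFR = 5 × 618.21 / 1000 = 3.09105
GRR = 0.49261 × 3.09105 = 1.52268

1.52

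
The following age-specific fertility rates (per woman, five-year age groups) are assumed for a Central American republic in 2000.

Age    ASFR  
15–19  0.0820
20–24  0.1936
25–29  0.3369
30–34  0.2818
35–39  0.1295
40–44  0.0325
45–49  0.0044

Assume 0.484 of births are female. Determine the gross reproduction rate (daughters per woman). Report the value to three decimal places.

2.567

Proportion female at birth = 0.484.
Sum of ASFRs = 0.0820 + 0.1936 + 0.3369 + 0.2818 + 0.1295 + 0.0325 + 0.0044 = 1.0607
TFR = 5 × 1.0607 = 5.3035
GRR = 0.484 × 5.3035 = 2.56689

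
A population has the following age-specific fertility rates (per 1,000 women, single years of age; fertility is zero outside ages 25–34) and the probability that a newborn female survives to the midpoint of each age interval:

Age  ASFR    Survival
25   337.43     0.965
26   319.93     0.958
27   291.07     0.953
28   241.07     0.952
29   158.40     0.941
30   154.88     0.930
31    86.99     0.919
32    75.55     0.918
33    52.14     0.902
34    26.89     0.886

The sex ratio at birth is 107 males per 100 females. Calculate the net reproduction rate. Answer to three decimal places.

Proportion female at birth = 100 / (100 + 107) = 0.48309.
Per-age-group product (1 × ASFR × survival probability):
  25: 1 × 337.43/1000 × 0.965 = 0.32562
  26: 1 × 319.93/1000 × 0.958 = 0.30649
  27: 1 × 291.07/1000 × 0.953 = 0.27739
  28: 1 × 241.07/1000 × 0.952 = 0.22950
  29: 1 × 158.40/1000 × 0.941 = 0.14905
  30: 1 × 154.88/1000 × 0.930 = 0.14404
  31: 1 × 86.99/1000 × 0.919 = 0.07994
  32: 1 × 75.55/1000 × 0.918 = 0.06935
  33: 1 × 52.14/1000 × 0.902 = 0.04703
  34: 1 × 26.89/1000 × 0.886 = 0.02382
Sum = 1.65223
NRR = 0.48309 × 1.65223 = 0.79818
With NRR below 1 the population is below replacement fertility.

0.798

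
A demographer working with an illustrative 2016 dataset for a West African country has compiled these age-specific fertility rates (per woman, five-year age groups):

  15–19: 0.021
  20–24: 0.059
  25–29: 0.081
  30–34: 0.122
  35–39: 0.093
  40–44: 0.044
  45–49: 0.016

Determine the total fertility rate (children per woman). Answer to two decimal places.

Sum of ASFRs = 0.021 + 0.059 + 0.081 + 0.122 + 0.093 + 0.044 + 0.016 = 0.436
TFR = 5 × 0.436 = 2.18

2.18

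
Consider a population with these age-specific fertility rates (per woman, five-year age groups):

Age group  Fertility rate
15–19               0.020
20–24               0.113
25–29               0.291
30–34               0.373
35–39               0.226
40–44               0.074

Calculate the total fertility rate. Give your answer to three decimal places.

Sum of ASFRs = 0.020 + 0.113 + 0.291 + 0.373 + 0.226 + 0.074 = 1.097
TFR = 5 × 1.097 = 5.485

5.485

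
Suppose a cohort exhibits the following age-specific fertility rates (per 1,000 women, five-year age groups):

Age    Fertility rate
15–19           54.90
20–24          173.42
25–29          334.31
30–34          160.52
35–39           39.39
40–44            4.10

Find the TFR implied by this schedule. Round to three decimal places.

Sum of ASFRs = 54.90 + 173.42 + 334.31 + 160.52 + 39.39 + 4.10 = 766.64
TFR = 5 × 766.64 / 1000 = 3.8332

3.833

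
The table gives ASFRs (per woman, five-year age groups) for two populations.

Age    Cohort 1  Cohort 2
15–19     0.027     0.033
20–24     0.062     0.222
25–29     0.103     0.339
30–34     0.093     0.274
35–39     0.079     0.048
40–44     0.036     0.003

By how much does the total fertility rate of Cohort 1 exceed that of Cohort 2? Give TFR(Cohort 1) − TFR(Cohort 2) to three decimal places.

-2.595

Cohort 1:
  Sum of ASFRs = 0.027 + 0.062 + 0.103 + 0.093 + 0.079 + 0.036 = 0.400
  TFR = 5 × 0.400 = 2
Cohort 2:
  Sum of ASFRs = 0.033 + 0.222 + 0.339 + 0.274 + 0.048 + 0.003 = 0.919
  TFR = 5 × 0.919 = 4.595
Difference = 2 − 4.595 = -2.595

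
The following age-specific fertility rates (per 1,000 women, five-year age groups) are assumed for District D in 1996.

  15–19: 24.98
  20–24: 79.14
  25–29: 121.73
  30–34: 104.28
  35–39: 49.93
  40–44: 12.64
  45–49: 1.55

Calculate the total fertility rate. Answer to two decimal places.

1.97

Sum of ASFRs = 24.98 + 79.14 + 121.73 + 104.28 + 49.93 + 12.64 + 1.55 = 394.25
TFR = 5 × 394.25 / 1000 = 1.97125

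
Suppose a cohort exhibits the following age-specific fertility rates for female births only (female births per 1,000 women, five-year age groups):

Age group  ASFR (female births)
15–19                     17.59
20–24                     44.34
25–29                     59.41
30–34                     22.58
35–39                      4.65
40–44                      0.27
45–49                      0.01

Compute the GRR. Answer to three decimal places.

0.744

Sum of female ASFRs = 17.59 + 44.34 + 59.41 + 22.58 + 4.65 + 0.27 + 0.01 = 148.85
GRR = 5 × 148.85 / 1000 = 0.74425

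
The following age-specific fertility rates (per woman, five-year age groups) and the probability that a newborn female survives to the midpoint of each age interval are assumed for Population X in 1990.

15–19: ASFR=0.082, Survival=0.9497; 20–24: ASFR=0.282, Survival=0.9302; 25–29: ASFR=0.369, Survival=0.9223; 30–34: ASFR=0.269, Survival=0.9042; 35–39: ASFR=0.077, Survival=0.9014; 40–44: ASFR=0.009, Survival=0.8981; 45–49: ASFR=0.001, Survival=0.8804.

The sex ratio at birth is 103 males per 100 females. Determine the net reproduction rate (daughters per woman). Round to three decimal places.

2.468

Proportion female at birth = 100 / (100 + 103) = 0.49261.
Weighting each age-specific rate by interval width and survival:
  15–19: 5 × 0.082 × 0.9497 = 0.38938
  20–24: 5 × 0.282 × 0.9302 = 1.31158
  25–29: 5 × 0.369 × 0.9223 = 1.70164
  30–34: 5 × 0.269 × 0.9042 = 1.21615
  35–39: 5 × 0.077 × 0.9014 = 0.34704
  40–44: 5 × 0.009 × 0.8981 = 0.04041
  45–49: 5 × 0.001 × 0.8804 = 0.00440
Sum = 5.01060
NRR = 0.49261 × 5.01060 = 2.46827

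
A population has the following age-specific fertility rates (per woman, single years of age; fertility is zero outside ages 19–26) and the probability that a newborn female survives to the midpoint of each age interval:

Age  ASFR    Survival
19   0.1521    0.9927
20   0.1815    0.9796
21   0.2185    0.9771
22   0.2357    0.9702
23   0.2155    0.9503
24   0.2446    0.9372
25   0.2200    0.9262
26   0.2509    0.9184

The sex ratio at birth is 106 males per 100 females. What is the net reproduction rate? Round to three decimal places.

Proportion female at birth = 100 / (100 + 106) = 0.48544.
Each age group contributes 1 × ASFR × survival:
  19: 1 × 0.1521 × 0.9927 = 0.15099
  20: 1 × 0.1815 × 0.9796 = 0.17780
  21: 1 × 0.2185 × 0.9771 = 0.21350
  22: 1 × 0.2357 × 0.9702 = 0.22868
  23: 1 × 0.2155 × 0.9503 = 0.20479
  24: 1 × 0.2446 × 0.9372 = 0.22924
  25: 1 × 0.2200 × 0.9262 = 0.20376
  26: 1 × 0.2509 × 0.9184 = 0.23043
Sum = 1.63919
NRR = 0.48544 × 1.63919 = 0.79573
With NRR below 1 the population is below replacement fertility.

0.796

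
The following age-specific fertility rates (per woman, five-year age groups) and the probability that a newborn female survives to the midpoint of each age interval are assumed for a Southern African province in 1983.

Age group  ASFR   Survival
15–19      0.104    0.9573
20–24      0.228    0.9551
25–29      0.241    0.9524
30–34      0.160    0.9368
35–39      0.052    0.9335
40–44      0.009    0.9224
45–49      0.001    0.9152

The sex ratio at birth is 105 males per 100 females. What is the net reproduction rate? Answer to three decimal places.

Proportion female at birth = 100 / (100 + 105) = 0.48780.
Per-age-group product (5 × ASFR × survival probability):
  15–19: 5 × 0.104 × 0.9573 = 0.49780
  20–24: 5 × 0.228 × 0.9551 = 1.08881
  25–29: 5 × 0.241 × 0.9524 = 1.14764
  30–34: 5 × 0.160 × 0.9368 = 0.74944
  35–39: 5 × 0.052 × 0.9335 = 0.24271
  40–44: 5 × 0.009 × 0.9224 = 0.04151
  45–49: 5 × 0.001 × 0.9152 = 0.00458
Sum = 3.77249
NRR = 0.48780 × 3.77249 = 1.84022

1.840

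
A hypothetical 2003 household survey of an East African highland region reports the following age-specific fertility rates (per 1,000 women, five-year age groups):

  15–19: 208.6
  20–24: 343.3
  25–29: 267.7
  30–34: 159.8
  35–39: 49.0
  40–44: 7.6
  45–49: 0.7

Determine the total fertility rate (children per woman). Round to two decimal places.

5.18

Sum of ASFRs = 208.6 + 343.3 + 267.7 + 159.8 + 49.0 + 7.6 + 0.7 = 1036.7
TFR = 5 × 1036.7 / 1000 = 5.1835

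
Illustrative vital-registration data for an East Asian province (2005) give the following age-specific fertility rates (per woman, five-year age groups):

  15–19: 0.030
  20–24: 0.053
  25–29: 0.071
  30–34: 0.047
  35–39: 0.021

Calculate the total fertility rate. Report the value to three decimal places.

1.110

Sum of ASFRs = 0.030 + 0.053 + 0.071 + 0.047 + 0.021 = 0.222
TFR = 5 × 0.222 = 1.11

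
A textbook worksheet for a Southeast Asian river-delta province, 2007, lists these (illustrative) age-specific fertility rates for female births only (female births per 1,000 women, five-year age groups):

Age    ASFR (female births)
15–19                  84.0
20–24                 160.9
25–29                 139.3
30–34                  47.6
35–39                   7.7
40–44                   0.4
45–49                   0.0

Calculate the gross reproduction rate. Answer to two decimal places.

Sum of female ASFRs = 84.0 + 160.9 + 139.3 + 47.6 + 7.7 + 0.4 + 0.0 = 439.9
GRR = 5 × 439.9 / 1000 = 2.1995

2.20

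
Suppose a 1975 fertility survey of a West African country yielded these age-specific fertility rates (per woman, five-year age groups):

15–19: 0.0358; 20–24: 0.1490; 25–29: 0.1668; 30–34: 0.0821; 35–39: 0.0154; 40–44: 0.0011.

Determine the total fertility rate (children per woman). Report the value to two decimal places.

2.25

Sum of ASFRs = 0.0358 + 0.1490 + 0.1668 + 0.0821 + 0.0154 + 0.0011 = 0.4502
TFR = 5 × 0.4502 = 2.251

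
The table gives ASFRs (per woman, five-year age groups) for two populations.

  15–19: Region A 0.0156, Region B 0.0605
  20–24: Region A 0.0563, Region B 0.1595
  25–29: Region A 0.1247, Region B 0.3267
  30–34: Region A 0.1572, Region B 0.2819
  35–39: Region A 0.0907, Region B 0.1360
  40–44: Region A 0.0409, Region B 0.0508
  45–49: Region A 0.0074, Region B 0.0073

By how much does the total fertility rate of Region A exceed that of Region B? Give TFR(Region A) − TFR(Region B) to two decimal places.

Region A:
  Sum of ASFRs = 0.0156 + 0.0563 + 0.1247 + 0.1572 + 0.0907 + 0.0409 + 0.0074 = 0.4928
  TFR = 5 × 0.4928 = 2.464
Region B:
  Sum of ASFRs = 0.0605 + 0.1595 + 0.3267 + 0.2819 + 0.1360 + 0.0508 + 0.0073 = 1.0227
  TFR = 5 × 1.0227 = 5.1135
Difference = 2.464 − 5.1135 = -2.6495

-2.65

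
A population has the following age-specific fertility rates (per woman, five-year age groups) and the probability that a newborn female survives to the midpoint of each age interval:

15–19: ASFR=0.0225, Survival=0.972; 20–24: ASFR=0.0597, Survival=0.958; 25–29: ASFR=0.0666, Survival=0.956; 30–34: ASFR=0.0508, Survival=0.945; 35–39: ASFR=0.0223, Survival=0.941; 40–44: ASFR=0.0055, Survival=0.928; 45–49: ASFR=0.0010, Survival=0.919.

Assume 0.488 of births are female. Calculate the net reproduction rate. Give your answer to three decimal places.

Proportion female at birth = 0.488.
Per-age-group product (5 × ASFR × survival probability):
  15–19: 5 × 0.0225 × 0.972 = 0.10935
  20–24: 5 × 0.0597 × 0.958 = 0.28596
  25–29: 5 × 0.0666 × 0.956 = 0.31835
  30–34: 5 × 0.0508 × 0.945 = 0.24003
  35–39: 5 × 0.0223 × 0.941 = 0.10492
  40–44: 5 × 0.0055 × 0.928 = 0.02552
  45–49: 5 × 0.0010 × 0.919 = 0.00460
Sum = 1.08873
NRR = 0.488 × 1.08873 = 0.53130
An NRR under 1 implies long-run decline under these rates.

0.531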